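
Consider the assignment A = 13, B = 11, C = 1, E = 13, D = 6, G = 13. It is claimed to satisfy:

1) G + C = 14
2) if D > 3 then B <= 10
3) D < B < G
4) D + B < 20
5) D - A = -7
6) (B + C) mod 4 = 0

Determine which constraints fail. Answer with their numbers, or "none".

1) G + C = 13 + 1 = 14  holds
2) D = 6 > 3, so we need B ≤ 10; but B = 11 > 10  fails
3) values 6 < 11 < 13  holds
4) D + B = 6 + 11 = 17; 17 < 20  holds
5) D - A = 6 - 13 = -7  holds
6) B + C = 12; 12 mod 4 = 0  holds

The assignment fails constraint 2.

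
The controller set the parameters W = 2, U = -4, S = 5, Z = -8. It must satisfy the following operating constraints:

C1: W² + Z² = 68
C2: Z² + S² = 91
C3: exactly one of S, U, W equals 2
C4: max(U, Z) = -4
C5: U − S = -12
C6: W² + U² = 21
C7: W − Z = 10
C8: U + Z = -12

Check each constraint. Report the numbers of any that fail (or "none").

C1: W² + Z² = 2² + (-8)² = 4 + 64 = 68  ✔
C2: Z² + S² = (-8)² + 5² = 64 + 25 = 89, not 91  ✘
C3: S=5, U=-4, W=2; 1 of them equals 2  ✔
C4: max(-4, -8) = -4  ✔
C5: U − S = -4 − 5 = -9, not -12  ✘
C6: W² + U² = 2² + (-4)² = 4 + 16 = 20, not 21  ✘
C7: W − Z = 2 − (-8) = 10  ✔
C8: U + Z = -4 + (-8) = -12  ✔

The assignment fails constraints 2, 5, and 6.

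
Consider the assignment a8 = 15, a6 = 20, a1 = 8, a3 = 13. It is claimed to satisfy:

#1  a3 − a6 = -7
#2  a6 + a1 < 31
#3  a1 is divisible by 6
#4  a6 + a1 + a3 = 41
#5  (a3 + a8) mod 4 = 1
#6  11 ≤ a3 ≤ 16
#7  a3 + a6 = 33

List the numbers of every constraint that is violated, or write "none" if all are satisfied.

#1 a3 − a6 = 13 − 20 = -7 — OK.
#2 a6 + a1 = 20 + 8 = 28; 28 < 31 — OK.
#3 8 = 6×1 + 2, so 6 does not divide 8 — violated.
#4 a6 + a1 + a3 = 20 + 8 + 13 = 41 — OK.
#5 a3 + a8 = 28; 28 mod 4 = 0, not 1 — violated.
#6 a3 = 13 lies in [11, 16] — OK.
#7 a3 + a6 = 13 + 20 = 33 — OK.

Constraints 3 and 5 are violated.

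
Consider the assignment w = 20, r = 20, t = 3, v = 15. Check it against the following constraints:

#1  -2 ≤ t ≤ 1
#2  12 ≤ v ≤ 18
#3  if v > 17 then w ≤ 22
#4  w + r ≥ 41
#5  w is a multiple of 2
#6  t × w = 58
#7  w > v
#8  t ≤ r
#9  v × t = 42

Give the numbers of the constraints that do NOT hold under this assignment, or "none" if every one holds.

Violated: 1, 4, 6, 9.

#1 t = 3 is outside [-2, 1] — violated.
#2 v = 15 lies in [12, 18] — OK.
#3 v = 15, not > 17; antecedent false, conditional vacuously true — OK.
#4 w + r = 20 + 20 = 40; 40 < 41, bound 41 not met — violated.
#5 20 / 2 = 10, so 2 divides 20 — OK.
#6 t × w = 3 × 20 = 60, not 58 — violated.
#7 w = 20, v = 15; 20 > 15 — OK.
#8 t = 3, r = 20; 3 ≤ 20 — OK.
#9 v × t = 15 × 3 = 45, not 42 — violated.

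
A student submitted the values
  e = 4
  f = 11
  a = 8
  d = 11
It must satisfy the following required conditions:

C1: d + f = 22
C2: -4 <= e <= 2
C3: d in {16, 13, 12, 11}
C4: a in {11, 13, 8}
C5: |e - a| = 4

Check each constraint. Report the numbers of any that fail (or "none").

C1: d + f = 11 + 11 = 22  yes
C2: e = 4 is outside [-4, 2]  no
C3: d = 11 is in {16, 13, 12, 11}  yes
C4: a = 8 is in {11, 13, 8}  yes
C5: |4 - 8| = 4  yes

Constraint 2 does not hold.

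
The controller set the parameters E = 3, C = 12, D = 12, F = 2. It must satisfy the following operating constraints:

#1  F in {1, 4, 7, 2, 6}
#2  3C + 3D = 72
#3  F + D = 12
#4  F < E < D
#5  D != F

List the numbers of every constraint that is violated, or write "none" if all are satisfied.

Constraint 3 does not hold.

#1 F = 2 is in {1, 4, 7, 2, 6}  OK
#2 3C + 3D = 3(12) + 3(12) = 72  OK
#3 F + D = 2 + 12 = 14, not 12  FAIL
#4 values 2 < 3 < 12  OK
#5 D = 12, F = 2; distinct  OK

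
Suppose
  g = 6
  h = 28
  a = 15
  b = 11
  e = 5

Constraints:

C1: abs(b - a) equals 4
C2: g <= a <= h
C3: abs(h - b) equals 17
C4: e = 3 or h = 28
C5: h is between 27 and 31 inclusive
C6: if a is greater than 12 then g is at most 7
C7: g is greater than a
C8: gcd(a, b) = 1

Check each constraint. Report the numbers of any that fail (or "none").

C1: abs(11 - 15) = 4 — holds.
C2: values 6 <= 15 <= 28 — holds.
C3: abs(28 - 11) = 17 — holds.
C4: e = 5 ≠ 3, but h = 28 = 28 (second disjunct) — holds.
C5: h = 28 lies in [27, 31] — holds.
C6: a = 15 > 12, so we need g ≤ 7; g = 6 ≤ 7 — holds.
C7: g = 6, a = 15; 6 ≤ 15 (want >) — fails.
C8: gcd(15, 11) = 1 — holds.

Constraint 7 is violated.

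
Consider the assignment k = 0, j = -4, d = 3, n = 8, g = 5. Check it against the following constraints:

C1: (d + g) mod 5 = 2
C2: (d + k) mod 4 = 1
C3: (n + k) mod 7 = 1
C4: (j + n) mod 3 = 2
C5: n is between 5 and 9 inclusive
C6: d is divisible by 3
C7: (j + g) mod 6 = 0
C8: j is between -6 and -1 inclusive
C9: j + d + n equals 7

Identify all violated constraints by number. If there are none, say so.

Constraints 1, 2, 4, and 7 do not hold.

C1: d + g = 8; 8 mod 5 = 3, not 2 — fails.
C2: d + k = 3; 3 mod 4 = 3, not 1 — fails.
C3: n + k = 8; 8 mod 7 = 1 — holds.
C4: j + n = 4; 4 mod 3 = 1, not 2 — fails.
C5: n = 8 lies in [5, 9] — holds.
C6: 3 / 3 = 1, so 3 divides 3 — holds.
C7: j + g = 1; 1 mod 6 = 1, not 0 — fails.
C8: j = -4 lies in [-6, -1] — holds.
C9: j + d + n = -4 + 3 + 8 = 7 — holds.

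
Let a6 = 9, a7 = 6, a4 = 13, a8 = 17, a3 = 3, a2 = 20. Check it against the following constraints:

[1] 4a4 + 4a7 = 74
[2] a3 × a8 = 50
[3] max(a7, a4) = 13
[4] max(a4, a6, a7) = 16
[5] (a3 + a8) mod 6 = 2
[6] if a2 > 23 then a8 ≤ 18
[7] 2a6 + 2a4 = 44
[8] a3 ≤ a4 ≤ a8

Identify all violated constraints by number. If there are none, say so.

[1] 4a4 + 4a7 = 4(13) + 4(6) = 76, not 74 — violated.
[2] a3 × a8 = 3 × 17 = 51, not 50 — violated.
[3] max(6, 13) = 13 — satisfied.
[4] max(13, 9, 6) = 13, not 16 — violated.
[5] a3 + a8 = 20; 20 mod 6 = 2 — satisfied.
[6] a2 = 20, not > 23; antecedent false, conditional vacuously true — satisfied.
[7] 2a6 + 2a4 = 2(9) + 2(13) = 44 — satisfied.
[8] values 3 ≤ 13 ≤ 17 — satisfied.

The assignment fails constraints 1, 2, and 4.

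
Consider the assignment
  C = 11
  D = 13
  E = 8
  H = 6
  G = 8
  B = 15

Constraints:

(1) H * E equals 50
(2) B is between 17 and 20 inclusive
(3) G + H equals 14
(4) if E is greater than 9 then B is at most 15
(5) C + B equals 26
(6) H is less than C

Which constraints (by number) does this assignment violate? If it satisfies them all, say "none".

Constraints 1, 2 are violated.

(1) H * E = 6 * 8 = 48, not 50 — violated.
(2) B = 15 is outside [17, 20] — violated.
(3) G + H = 8 + 6 = 14 — OK.
(4) E = 8, not > 9; antecedent false, conditional vacuously true — OK.
(5) C + B = 11 + 15 = 26 — OK.
(6) H = 6, C = 11; 6 < 11 — OK.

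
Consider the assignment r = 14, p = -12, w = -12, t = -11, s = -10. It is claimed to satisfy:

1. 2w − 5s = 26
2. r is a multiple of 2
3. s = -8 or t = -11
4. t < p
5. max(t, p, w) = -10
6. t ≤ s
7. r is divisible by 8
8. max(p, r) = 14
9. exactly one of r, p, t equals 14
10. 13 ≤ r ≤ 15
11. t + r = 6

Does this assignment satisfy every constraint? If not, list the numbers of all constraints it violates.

No — constraints 4, 5, 7, 11 are not satisfied.

1. 2w − 5s = 2(-12) − 5(-10) = 26  yes
2. 14 / 2 = 7, so 2 divides 14  yes
3. s = -10 ≠ -8, but t = -11 = -11 (second disjunct)  yes
4. t = -11, p = -12; -11 ≥ -12 (want <)  no
5. max(-11, -12, -12) = -11, not -10  no
6. t = -11, s = -10; -11 ≤ -10  yes
7. 14 = 8×1 + 6, so 8 does not divide 14  no
8. max(-12, 14) = 14  yes
9. r=14, p=-12, t=-11; 1 of them equals 14  yes
10. r = 14 lies in [13, 15]  yes
11. t + r = -11 + 14 = 3, not 6  no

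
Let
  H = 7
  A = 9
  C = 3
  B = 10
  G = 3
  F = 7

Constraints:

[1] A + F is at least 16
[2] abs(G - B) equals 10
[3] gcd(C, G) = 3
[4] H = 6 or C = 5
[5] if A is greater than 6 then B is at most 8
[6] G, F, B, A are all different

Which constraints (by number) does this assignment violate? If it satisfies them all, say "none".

Violated: 2, 4, and 5.

[1] A + F = 9 + 7 = 16; 16 ≥ 16 — holds.
[2] abs(3 - 10) = 7, not 10 — fails.
[3] gcd(3, 3) = 3 — holds.
[4] H = 7 ≠ 6 and C = 3 ≠ 5; both disjuncts false — fails.
[5] A = 9 > 6, so we need B ≤ 8; but B = 10 > 8 — fails.
[6] values 3, 7, 10, 9 are pairwise distinct — holds.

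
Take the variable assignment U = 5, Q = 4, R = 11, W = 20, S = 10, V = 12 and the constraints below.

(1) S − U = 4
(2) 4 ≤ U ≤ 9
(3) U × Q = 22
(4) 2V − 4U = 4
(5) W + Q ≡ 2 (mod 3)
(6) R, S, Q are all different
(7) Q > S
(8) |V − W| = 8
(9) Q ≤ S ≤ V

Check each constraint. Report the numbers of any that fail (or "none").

(1) S − U = 10 − 5 = 5, not 4 — does not hold.
(2) U = 5 lies in [4, 9] — holds.
(3) U × Q = 5 × 4 = 20, not 22 — does not hold.
(4) 2V − 4U = 2(12) − 4(5) = 4 — holds.
(5) W + Q = 24; 24 mod 3 = 0, not 2 — does not hold.
(6) values 11, 10, 4 are pairwise distinct — holds.
(7) Q = 4, S = 10; 4 ≤ 10 (want >) — does not hold.
(8) |12 − 20| = 8 — holds.
(9) values 4 ≤ 10 ≤ 12 — holds.

The assignment fails constraints 1, 3, 5, 7.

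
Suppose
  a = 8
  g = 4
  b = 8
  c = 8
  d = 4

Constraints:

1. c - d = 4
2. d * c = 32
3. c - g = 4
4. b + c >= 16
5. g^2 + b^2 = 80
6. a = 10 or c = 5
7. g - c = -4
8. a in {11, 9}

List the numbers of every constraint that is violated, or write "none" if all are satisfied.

The assignment fails constraints 6, 8.

1. c - d = 8 - 4 = 4  yes
2. d * c = 4 * 8 = 32  yes
3. c - g = 8 - 4 = 4  yes
4. b + c = 8 + 8 = 16; 16 ≥ 16  yes
5. g^2 + b^2 = 4^2 + 8^2 = 16 + 64 = 80  yes
6. a = 8 ≠ 10 and c = 8 ≠ 5; both disjuncts false  no
7. g - c = 4 - 8 = -4  yes
8. a = 8 is not in {11, 9}  no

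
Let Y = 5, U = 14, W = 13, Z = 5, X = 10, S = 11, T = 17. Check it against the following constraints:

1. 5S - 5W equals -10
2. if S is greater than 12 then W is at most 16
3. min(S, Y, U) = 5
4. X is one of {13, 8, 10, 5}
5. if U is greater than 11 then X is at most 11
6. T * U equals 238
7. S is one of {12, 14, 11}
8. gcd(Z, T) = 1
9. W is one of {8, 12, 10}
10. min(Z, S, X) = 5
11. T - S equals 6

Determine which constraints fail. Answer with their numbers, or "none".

Constraint 9 is violated.

1. 5S - 5W = 5(11) - 5(13) = -10 — OK.
2. S = 11, not > 12; antecedent false, conditional vacuously true — OK.
3. min(11, 5, 14) = 5 — OK.
4. X = 10 is in {13, 8, 10, 5} — OK.
5. U = 14 > 11, so we need X ≤ 11; X = 10 ≤ 11 — OK.
6. T * U = 17 * 14 = 238 — OK.
7. S = 11 is in {12, 14, 11} — OK.
8. gcd(5, 17) = 1 — OK.
9. W = 13 is not in {8, 12, 10} — violated.
10. min(5, 11, 10) = 5 — OK.
11. T - S = 17 - 11 = 6 — OK.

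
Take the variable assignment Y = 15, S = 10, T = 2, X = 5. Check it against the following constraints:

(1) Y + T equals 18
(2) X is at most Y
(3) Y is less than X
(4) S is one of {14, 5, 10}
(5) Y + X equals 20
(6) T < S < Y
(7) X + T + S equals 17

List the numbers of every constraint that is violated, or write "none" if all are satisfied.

Constraints 1, 3 do not hold.

(1) Y + T = 15 + 2 = 17, not 18  ✗
(2) X = 5, Y = 15; 5 ≤ 15  ✓
(3) Y = 15, X = 5; 15 ≥ 5 (want <)  ✗
(4) S = 10 is in {14, 5, 10}  ✓
(5) Y + X = 15 + 5 = 20  ✓
(6) values 2 < 10 < 15  ✓
(7) X + T + S = 5 + 2 + 10 = 17  ✓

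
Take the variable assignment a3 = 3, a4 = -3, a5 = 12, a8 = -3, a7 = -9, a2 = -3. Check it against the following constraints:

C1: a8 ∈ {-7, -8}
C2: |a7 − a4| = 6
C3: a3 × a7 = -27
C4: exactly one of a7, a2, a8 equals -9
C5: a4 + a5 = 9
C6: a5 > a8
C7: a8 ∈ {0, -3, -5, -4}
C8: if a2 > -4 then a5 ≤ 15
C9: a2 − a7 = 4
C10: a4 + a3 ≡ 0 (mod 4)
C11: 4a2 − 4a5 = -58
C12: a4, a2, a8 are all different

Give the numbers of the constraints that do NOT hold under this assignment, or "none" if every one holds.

C1: a8 = -3 is not in {-7, -8}  fails
C2: |-9 − (-3)| = 6  holds
C3: a3 × a7 = 3 × (-9) = -27  holds
C4: a7=-9, a2=-3, a8=-3; 1 of them equals -9  holds
C5: a4 + a5 = -3 + 12 = 9  holds
C6: a5 = 12, a8 = -3; 12 > -3  holds
C7: a8 = -3 is in {0, -3, -5, -4}  holds
C8: a2 = -3 > -4, so we need a5 ≤ 15; a5 = 12 ≤ 15  holds
C9: a2 − a7 = -3 − (-9) = 6, not 4  fails
C10: a4 + a3 = 0; 0 mod 4 = 0  holds
C11: 4a2 − 4a5 = 4(-3) − 4(12) = -60, not -58  fails
C12: a4 = a2 = -3, not all different  fails

Constraints 1, 9, 11, and 12 are violated.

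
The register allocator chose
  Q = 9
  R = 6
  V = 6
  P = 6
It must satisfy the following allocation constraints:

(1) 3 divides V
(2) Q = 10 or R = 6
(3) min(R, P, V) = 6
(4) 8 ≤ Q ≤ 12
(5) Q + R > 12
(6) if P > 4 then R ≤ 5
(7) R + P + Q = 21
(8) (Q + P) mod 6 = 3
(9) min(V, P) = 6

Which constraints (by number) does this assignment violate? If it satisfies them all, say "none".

No — constraint 6 is not satisfied.

(1) 6 / 3 = 2, so 3 divides 6  ✔
(2) Q = 9 ≠ 10, but R = 6 = 6 (second disjunct)  ✔
(3) min(6, 6, 6) = 6  ✔
(4) Q = 9 lies in [8, 12]  ✔
(5) Q + R = 9 + 6 = 15; 15 > 12  ✔
(6) P = 6 > 4, so we need R ≤ 5; but R = 6 > 5  ✘
(7) R + P + Q = 6 + 6 + 9 = 21  ✔
(8) Q + P = 15; 15 mod 6 = 3  ✔
(9) min(6, 6) = 6  ✔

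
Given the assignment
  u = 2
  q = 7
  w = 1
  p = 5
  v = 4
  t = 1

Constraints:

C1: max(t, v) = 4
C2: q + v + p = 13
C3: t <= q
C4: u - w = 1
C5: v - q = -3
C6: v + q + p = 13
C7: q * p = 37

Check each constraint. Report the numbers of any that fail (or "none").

C1: max(1, 4) = 4  holds
C2: q + v + p = 7 + 4 + 5 = 16, not 13  fails
C3: t = 1, q = 7; 1 ≤ 7  holds
C4: u - w = 2 - 1 = 1  holds
C5: v - q = 4 - 7 = -3  holds
C6: v + q + p = 4 + 7 + 5 = 16, not 13  fails
C7: q * p = 7 * 5 = 35, not 37  fails

No — constraints 2, 6, 7 are not satisfied.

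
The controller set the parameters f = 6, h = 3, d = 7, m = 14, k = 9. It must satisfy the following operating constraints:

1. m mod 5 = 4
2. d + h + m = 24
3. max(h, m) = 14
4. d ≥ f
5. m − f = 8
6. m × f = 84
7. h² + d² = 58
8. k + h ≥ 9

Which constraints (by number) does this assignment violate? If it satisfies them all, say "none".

Yes — all constraints hold.

1. 14 mod 5 = 4  true
2. d + h + m = 7 + 3 + 14 = 24  true
3. max(3, 14) = 14  true
4. d = 7, f = 6; 7 ≥ 6  true
5. m − f = 14 − 6 = 8  true
6. m × f = 14 × 6 = 84  true
7. h² + d² = 3² + 7² = 9 + 49 = 58  true
8. k + h = 9 + 3 = 12; 12 ≥ 9  true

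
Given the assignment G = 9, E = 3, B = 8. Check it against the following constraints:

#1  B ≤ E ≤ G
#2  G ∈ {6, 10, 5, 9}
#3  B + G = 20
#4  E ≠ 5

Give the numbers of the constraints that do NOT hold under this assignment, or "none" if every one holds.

Constraints 1, 3 are violated.

#1 values 8, 3, 9; B = 8 is not ≤ E = 3 — fails.
#2 G = 9 is in {6, 10, 5, 9} — holds.
#3 B + G = 8 + 9 = 17, not 20 — fails.
#4 E = 3, and 3 ≠ 5 — holds.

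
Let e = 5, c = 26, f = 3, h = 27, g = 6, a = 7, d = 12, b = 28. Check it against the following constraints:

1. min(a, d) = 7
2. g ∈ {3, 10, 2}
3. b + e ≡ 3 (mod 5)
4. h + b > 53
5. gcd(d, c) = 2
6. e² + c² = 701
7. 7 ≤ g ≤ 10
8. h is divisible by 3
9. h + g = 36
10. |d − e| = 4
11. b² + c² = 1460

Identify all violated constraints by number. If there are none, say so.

1. min(7, 12) = 7 — OK.
2. g = 6 is not in {3, 10, 2} — violated.
3. b + e = 33; 33 mod 5 = 3 — OK.
4. h + b = 27 + 28 = 55; 55 > 53 — OK.
5. gcd(12, 26) = 2 — OK.
6. e² + c² = 5² + 26² = 25 + 676 = 701 — OK.
7. g = 6 is outside [7, 10] — violated.
8. 27 / 3 = 9, so 3 divides 27 — OK.
9. h + g = 27 + 6 = 33, not 36 — violated.
10. |12 − 5| = 7, not 4 — violated.
11. b² + c² = 28² + 26² = 784 + 676 = 1460 — OK.

Constraints 2, 7, 9, 10 are violated.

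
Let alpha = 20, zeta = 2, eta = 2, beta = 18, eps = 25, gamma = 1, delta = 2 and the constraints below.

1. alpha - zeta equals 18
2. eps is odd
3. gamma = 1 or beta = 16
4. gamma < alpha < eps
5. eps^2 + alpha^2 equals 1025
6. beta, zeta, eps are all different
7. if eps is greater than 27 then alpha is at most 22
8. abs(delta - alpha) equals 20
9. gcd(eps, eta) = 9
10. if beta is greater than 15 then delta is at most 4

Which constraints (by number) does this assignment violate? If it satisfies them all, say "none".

1. alpha - zeta = 20 - 2 = 18 — satisfied.
2. eps = 25 is odd — satisfied.
3. gamma = 1 = 1 (first disjunct) — satisfied.
4. values 1 < 20 < 25 — satisfied.
5. eps^2 + alpha^2 = 25^2 + 20^2 = 625 + 400 = 1025 — satisfied.
6. values 18, 2, 25 are pairwise distinct — satisfied.
7. eps = 25, not > 27; antecedent false, conditional vacuously true — satisfied.
8. abs(2 - 20) = 18, not 20 — violated.
9. gcd(25, 2) = 1, not 9 — violated.
10. beta = 18 > 15, so we need delta ≤ 4; delta = 2 ≤ 4 — satisfied.

Constraints 8, 9 are violated.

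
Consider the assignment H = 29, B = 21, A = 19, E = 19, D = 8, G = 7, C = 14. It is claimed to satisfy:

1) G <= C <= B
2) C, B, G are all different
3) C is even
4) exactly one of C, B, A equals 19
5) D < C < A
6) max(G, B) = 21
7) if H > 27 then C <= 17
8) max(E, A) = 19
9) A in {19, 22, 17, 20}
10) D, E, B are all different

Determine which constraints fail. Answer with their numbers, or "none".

Yes — all constraints hold.

1) values 7 <= 14 <= 21 — holds.
2) values 14, 21, 7 are pairwise distinct — holds.
3) C = 14 is even — holds.
4) C=14, B=21, A=19; 1 of them equals 19 — holds.
5) values 8 < 14 < 19 — holds.
6) max(7, 21) = 21 — holds.
7) H = 29 > 27, so we need C ≤ 17; C = 14 ≤ 17 — holds.
8) max(19, 19) = 19 — holds.
9) A = 19 is in {19, 22, 17, 20} — holds.
10) values 8, 19, 21 are pairwise distinct — holds.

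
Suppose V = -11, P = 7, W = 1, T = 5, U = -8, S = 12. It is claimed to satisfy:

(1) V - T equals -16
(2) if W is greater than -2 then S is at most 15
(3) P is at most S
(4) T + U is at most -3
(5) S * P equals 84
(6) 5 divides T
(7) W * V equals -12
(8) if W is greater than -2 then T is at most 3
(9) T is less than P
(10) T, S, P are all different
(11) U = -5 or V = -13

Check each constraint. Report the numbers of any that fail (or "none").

Constraints 7, 8, 11 are violated.

(1) V - T = -11 - 5 = -16 — satisfied.
(2) W = 1 > -2, so we need S ≤ 15; S = 12 ≤ 15 — satisfied.
(3) P = 7, S = 12; 7 ≤ 12 — satisfied.
(4) T + U = 5 + (-8) = -3; -3 ≤ -3 — satisfied.
(5) S * P = 12 * 7 = 84 — satisfied.
(6) 5 / 5 = 1, so 5 divides 5 — satisfied.
(7) W * V = 1 * (-11) = -11, not -12 — violated.
(8) W = 1 > -2, so we need T ≤ 3; but T = 5 > 3 — violated.
(9) T = 5, P = 7; 5 < 7 — satisfied.
(10) values 5, 12, 7 are pairwise distinct — satisfied.
(11) U = -8 ≠ -5 and V = -11 ≠ -13; both disjuncts false — violated.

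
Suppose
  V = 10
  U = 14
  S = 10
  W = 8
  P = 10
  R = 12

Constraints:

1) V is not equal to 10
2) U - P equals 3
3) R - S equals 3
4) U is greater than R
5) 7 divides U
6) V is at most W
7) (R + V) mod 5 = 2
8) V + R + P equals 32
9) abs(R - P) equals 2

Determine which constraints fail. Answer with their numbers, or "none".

Constraints 1, 2, 3, and 6 do not hold.

1) V = 10, but 10 is required to differ — does not hold.
2) U - P = 14 - 10 = 4, not 3 — does not hold.
3) R - S = 12 - 10 = 2, not 3 — does not hold.
4) U = 14, R = 12; 14 > 12 — holds.
5) 14 / 7 = 2, so 7 divides 14 — holds.
6) V = 10, W = 8; 10 > 8 (want ≤) — does not hold.
7) R + V = 22; 22 mod 5 = 2 — holds.
8) V + R + P = 10 + 12 + 10 = 32 — holds.
9) abs(12 - 10) = 2 — holds.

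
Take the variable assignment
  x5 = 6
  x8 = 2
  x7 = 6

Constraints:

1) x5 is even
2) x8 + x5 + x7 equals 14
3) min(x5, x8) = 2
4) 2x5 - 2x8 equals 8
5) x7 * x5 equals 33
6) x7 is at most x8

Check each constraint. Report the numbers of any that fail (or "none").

1) x5 = 6 is even  yes
2) x8 + x5 + x7 = 2 + 6 + 6 = 14  yes
3) min(6, 2) = 2  yes
4) 2x5 - 2x8 = 2(6) - 2(2) = 8  yes
5) x7 * x5 = 6 * 6 = 36, not 33  no
6) x7 = 6, x8 = 2; 6 > 2 (want ≤)  no

No — constraints 5, 6 are not satisfied.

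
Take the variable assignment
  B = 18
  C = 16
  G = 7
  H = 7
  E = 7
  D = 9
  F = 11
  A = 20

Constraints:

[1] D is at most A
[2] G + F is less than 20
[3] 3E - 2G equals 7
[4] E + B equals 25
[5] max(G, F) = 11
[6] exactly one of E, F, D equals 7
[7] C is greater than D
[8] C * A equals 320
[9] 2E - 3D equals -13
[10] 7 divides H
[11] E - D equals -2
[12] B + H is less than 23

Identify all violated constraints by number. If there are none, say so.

No — constraint 12 is not satisfied.

[1] D = 9, A = 20; 9 ≤ 20 — satisfied.
[2] G + F = 7 + 11 = 18; 18 < 20 — satisfied.
[3] 3E - 2G = 3(7) - 2(7) = 7 — satisfied.
[4] E + B = 7 + 18 = 25 — satisfied.
[5] max(7, 11) = 11 — satisfied.
[6] E=7, F=11, D=9; 1 of them equals 7 — satisfied.
[7] C = 16, D = 9; 16 > 9 — satisfied.
[8] C * A = 16 * 20 = 320 — satisfied.
[9] 2E - 3D = 2(7) - 3(9) = -13 — satisfied.
[10] 7 / 7 = 1, so 7 divides 7 — satisfied.
[11] E - D = 7 - 9 = -2 — satisfied.
[12] B + H = 18 + 7 = 25; 25 ≥ 23, bound 23 not met — violated.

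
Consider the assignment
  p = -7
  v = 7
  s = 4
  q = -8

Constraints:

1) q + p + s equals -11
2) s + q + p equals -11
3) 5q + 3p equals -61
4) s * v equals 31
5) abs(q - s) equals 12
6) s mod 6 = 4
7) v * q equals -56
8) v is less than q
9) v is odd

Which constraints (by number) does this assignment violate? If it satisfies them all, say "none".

Violated: 4 and 8.

1) q + p + s = -8 + (-7) + 4 = -11 — holds.
2) s + q + p = 4 + (-8) + (-7) = -11 — holds.
3) 5q + 3p = 5(-8) + 3(-7) = -61 — holds.
4) s * v = 4 * 7 = 28, not 31 — does not hold.
5) abs(-8 - 4) = 12 — holds.
6) 4 mod 6 = 4 — holds.
7) v * q = 7 * (-8) = -56 — holds.
8) v = 7, q = -8; 7 ≥ -8 (want <) — does not hold.
9) v = 7 is odd — holds.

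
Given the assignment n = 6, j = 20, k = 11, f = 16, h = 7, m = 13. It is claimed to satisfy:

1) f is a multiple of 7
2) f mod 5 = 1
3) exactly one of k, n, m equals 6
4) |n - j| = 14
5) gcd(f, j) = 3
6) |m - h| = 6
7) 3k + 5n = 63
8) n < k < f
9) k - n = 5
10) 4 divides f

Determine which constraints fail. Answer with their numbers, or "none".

Violated: 1, 5.

1) 16 = 7*2 + 2, so 7 does not divide 16  FAIL
2) 16 mod 5 = 1  OK
3) k=11, n=6, m=13; 1 of them equals 6  OK
4) |6 - 20| = 14  OK
5) gcd(16, 20) = 4, not 3  FAIL
6) |13 - 7| = 6  OK
7) 3k + 5n = 3(11) + 5(6) = 63  OK
8) values 6 < 11 < 16  OK
9) k - n = 11 - 6 = 5  OK
10) 16 / 4 = 4, so 4 divides 16  OK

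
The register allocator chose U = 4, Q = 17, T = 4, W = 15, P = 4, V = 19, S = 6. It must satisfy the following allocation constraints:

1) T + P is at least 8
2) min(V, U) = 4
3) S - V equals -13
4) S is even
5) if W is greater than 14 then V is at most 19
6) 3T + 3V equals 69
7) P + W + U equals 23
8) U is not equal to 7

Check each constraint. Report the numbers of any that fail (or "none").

All constraints are satisfied.

1) T + P = 4 + 4 = 8; 8 ≥ 8 — holds.
2) min(19, 4) = 4 — holds.
3) S - V = 6 - 19 = -13 — holds.
4) S = 6 is even — holds.
5) W = 15 > 14, so we need V ≤ 19; V = 19 ≤ 19 — holds.
6) 3T + 3V = 3(4) + 3(19) = 69 — holds.
7) P + W + U = 4 + 15 + 4 = 23 — holds.
8) U = 4, and 4 ≠ 7 — holds.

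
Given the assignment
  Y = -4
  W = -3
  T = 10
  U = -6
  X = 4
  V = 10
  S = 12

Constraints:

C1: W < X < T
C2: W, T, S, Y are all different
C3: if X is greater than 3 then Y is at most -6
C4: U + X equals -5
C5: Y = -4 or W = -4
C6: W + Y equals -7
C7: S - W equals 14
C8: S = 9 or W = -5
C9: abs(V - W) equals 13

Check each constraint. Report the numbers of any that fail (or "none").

C1: values -3 < 4 < 10 — satisfied.
C2: values -3, 10, 12, -4 are pairwise distinct — satisfied.
C3: X = 4 > 3, so we need Y ≤ -6; but Y = -4 > -6 — violated.
C4: U + X = -6 + 4 = -2, not -5 — violated.
C5: Y = -4 = -4 (first disjunct) — satisfied.
C6: W + Y = -3 + (-4) = -7 — satisfied.
C7: S - W = 12 - (-3) = 15, not 14 — violated.
C8: S = 12 ≠ 9 and W = -3 ≠ -5; both disjuncts false — violated.
C9: abs(10 - (-3)) = 13 — satisfied.

No — constraints 3, 4, 7, and 8 are not satisfied.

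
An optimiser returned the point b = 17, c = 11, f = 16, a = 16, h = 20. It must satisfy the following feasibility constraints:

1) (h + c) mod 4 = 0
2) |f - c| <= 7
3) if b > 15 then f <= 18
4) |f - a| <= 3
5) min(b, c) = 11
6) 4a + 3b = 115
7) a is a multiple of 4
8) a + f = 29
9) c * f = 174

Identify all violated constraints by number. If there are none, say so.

The assignment fails constraints 1, 8, and 9.

1) h + c = 31; 31 mod 4 = 3, not 0 — does not hold.
2) |16 - 11| = 5; 5 ≤ 7 — holds.
3) b = 17 > 15, so we need f ≤ 18; f = 16 ≤ 18 — holds.
4) |16 - 16| = 0; 0 ≤ 3 — holds.
5) min(17, 11) = 11 — holds.
6) 4a + 3b = 4(16) + 3(17) = 115 — holds.
7) 16 / 4 = 4, so 4 divides 16 — holds.
8) a + f = 16 + 16 = 32, not 29 — does not hold.
9) c * f = 11 * 16 = 176, not 174 — does not hold.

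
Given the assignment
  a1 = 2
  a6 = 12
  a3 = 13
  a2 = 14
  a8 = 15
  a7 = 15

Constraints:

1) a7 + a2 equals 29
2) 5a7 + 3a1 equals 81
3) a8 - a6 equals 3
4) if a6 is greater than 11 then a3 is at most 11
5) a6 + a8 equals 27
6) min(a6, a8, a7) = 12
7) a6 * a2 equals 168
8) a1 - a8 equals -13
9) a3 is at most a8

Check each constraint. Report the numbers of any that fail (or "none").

Constraint 4 does not hold.

1) a7 + a2 = 15 + 14 = 29  true
2) 5a7 + 3a1 = 5(15) + 3(2) = 81  true
3) a8 - a6 = 15 - 12 = 3  true
4) a6 = 12 > 11, so we need a3 ≤ 11; but a3 = 13 > 11  false
5) a6 + a8 = 12 + 15 = 27  true
6) min(12, 15, 15) = 12  true
7) a6 * a2 = 12 * 14 = 168  true
8) a1 - a8 = 2 - 15 = -13  true
9) a3 = 13, a8 = 15; 13 ≤ 15  true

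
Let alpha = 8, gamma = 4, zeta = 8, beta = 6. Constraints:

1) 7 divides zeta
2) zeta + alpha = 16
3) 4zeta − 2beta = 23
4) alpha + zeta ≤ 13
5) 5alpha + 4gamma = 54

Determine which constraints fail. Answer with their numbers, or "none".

Constraints 1, 3, 4, and 5 are violated.

1) 8 = 7×1 + 1, so 7 does not divide 8 — violated.
2) zeta + alpha = 8 + 8 = 16 — satisfied.
3) 4zeta − 2beta = 4(8) − 2(6) = 20, not 23 — violated.
4) alpha + zeta = 8 + 8 = 16; 16 > 13, bound 13 not met — violated.
5) 5alpha + 4gamma = 5(8) + 4(4) = 56, not 54 — violated.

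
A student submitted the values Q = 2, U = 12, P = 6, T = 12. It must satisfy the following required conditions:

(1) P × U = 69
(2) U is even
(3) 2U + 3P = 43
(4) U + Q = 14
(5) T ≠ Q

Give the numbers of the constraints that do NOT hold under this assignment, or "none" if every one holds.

(1) P × U = 6 × 12 = 72, not 69  false
(2) U = 12 is even  true
(3) 2U + 3P = 2(12) + 3(6) = 42, not 43  false
(4) U + Q = 12 + 2 = 14  true
(5) T = 12, Q = 2; distinct  true

Constraints 1, 3 are violated.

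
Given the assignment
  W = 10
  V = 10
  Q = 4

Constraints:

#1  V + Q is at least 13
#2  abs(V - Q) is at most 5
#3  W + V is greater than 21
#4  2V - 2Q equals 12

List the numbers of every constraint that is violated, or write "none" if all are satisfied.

Constraints 2, 3 are violated.

#1 V + Q = 10 + 4 = 14; 14 ≥ 13 — OK.
#2 abs(10 - 4) = 6; 6 > 5, exceeds bound 5 — violated.
#3 W + V = 10 + 10 = 20; 20 ≤ 21, bound 21 not met — violated.
#4 2V - 2Q = 2(10) - 2(4) = 12 — OK.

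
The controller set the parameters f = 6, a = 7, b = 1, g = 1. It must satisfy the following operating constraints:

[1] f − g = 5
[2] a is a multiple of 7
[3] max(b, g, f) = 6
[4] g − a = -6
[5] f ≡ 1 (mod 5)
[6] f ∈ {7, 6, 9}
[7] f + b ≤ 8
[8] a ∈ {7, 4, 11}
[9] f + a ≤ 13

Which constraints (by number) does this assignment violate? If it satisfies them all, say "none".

The assignment satisfies every constraint.

[1] f − g = 6 − 1 = 5  true
[2] 7 / 7 = 1, so 7 divides 7  true
[3] max(1, 1, 6) = 6  true
[4] g − a = 1 − 7 = -6  true
[5] 6 mod 5 = 1  true
[6] f = 6 is in {7, 6, 9}  true
[7] f + b = 6 + 1 = 7; 7 ≤ 8  true
[8] a = 7 is in {7, 4, 11}  true
[9] f + a = 6 + 7 = 13; 13 ≤ 13  true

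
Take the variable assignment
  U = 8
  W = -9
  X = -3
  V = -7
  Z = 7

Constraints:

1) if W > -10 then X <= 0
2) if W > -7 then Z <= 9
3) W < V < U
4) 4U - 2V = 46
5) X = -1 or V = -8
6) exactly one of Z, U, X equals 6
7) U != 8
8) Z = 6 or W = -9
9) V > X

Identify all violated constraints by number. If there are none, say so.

1) W = -9 > -10, so we need X ≤ 0; X = -3 ≤ 0 — OK.
2) W = -9, not > -7; antecedent false, conditional vacuously true — OK.
3) values -9 < -7 < 8 — OK.
4) 4U - 2V = 4(8) - 2(-7) = 46 — OK.
5) X = -3 ≠ -1 and V = -7 ≠ -8; both disjuncts false — violated.
6) Z=7, U=8, X=-3; 0 of them equal 6, not exactly one — violated.
7) U = 8, but 8 is required to differ — violated.
8) Z = 7 ≠ 6, but W = -9 = -9 (second disjunct) — OK.
9) V = -7, X = -3; -7 ≤ -3 (want >) — violated.

Constraints 5, 6, 7, 9 are violated.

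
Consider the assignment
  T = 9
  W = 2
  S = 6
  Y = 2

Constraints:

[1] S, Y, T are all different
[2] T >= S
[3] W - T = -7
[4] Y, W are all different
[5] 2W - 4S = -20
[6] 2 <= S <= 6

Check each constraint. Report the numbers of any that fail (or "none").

[1] values 6, 2, 9 are pairwise distinct  ✔
[2] T = 9, S = 6; 9 ≥ 6  ✔
[3] W - T = 2 - 9 = -7  ✔
[4] Y = W = 2, not all different  ✘
[5] 2W - 4S = 2(2) - 4(6) = -20  ✔
[6] S = 6 lies in [2, 6]  ✔

Constraint 4 is violated.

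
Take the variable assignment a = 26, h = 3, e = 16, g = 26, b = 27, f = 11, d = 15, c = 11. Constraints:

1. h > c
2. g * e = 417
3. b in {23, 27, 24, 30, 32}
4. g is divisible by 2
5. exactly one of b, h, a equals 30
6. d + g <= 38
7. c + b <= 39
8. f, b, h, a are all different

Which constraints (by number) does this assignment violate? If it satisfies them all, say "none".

No — constraints 1, 2, 5, and 6 are not satisfied.

1. h = 3, c = 11; 3 ≤ 11 (want >) — violated.
2. g * e = 26 * 16 = 416, not 417 — violated.
3. b = 27 is in {23, 27, 24, 30, 32} — satisfied.
4. 26 / 2 = 13, so 2 divides 26 — satisfied.
5. b=27, h=3, a=26; 0 of them equal 30, not exactly one — violated.
6. d + g = 15 + 26 = 41; 41 > 38, bound 38 not met — violated.
7. c + b = 11 + 27 = 38; 38 ≤ 39 — satisfied.
8. values 11, 27, 3, 26 are pairwise distinct — satisfied.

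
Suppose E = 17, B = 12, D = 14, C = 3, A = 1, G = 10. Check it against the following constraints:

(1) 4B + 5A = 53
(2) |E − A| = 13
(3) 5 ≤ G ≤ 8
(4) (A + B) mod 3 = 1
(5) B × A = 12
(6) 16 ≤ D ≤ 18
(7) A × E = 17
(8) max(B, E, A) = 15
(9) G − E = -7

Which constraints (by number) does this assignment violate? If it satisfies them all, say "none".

No — constraints 2, 3, 6, 8 are not satisfied.

(1) 4B + 5A = 4(12) + 5(1) = 53  true
(2) |17 − 1| = 16, not 13  false
(3) G = 10 is outside [5, 8]  false
(4) A + B = 13; 13 mod 3 = 1  true
(5) B × A = 12 × 1 = 12  true
(6) D = 14 is outside [16, 18]  false
(7) A × E = 1 × 17 = 17  true
(8) max(12, 17, 1) = 17, not 15  false
(9) G − E = 10 − 17 = -7  true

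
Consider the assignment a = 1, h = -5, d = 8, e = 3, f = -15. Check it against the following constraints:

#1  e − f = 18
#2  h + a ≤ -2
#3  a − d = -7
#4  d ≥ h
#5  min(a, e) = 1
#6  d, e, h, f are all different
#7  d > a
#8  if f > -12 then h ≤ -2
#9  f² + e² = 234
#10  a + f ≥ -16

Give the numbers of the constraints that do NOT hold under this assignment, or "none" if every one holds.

#1 e − f = 3 − (-15) = 18  holds
#2 h + a = -5 + 1 = -4; -4 ≤ -2  holds
#3 a − d = 1 − 8 = -7  holds
#4 d = 8, h = -5; 8 ≥ -5  holds
#5 min(1, 3) = 1  holds
#6 values 8, 3, -5, -15 are pairwise distinct  holds
#7 d = 8, a = 1; 8 > 1  holds
#8 f = -15, not > -12; antecedent false, conditional vacuously true  holds
#9 f² + e² = (-15)² + 3² = 225 + 9 = 234  holds
#10 a + f = 1 + (-15) = -14; -14 ≥ -16  holds

The assignment satisfies every constraint.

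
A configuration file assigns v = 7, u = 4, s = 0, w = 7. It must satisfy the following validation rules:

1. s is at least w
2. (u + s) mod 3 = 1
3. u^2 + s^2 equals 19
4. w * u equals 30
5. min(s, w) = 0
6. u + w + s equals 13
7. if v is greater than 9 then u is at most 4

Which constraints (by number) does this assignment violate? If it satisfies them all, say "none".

1. s = 0, w = 7; 0 < 7 (want ≥)  no
2. u + s = 4; 4 mod 3 = 1  yes
3. u^2 + s^2 = 4^2 + 0^2 = 16 + 0 = 16, not 19  no
4. w * u = 7 * 4 = 28, not 30  no
5. min(0, 7) = 0  yes
6. u + w + s = 4 + 7 + 0 = 11, not 13  no
7. v = 7, not > 9; antecedent false, conditional vacuously true  yes

Constraints 1, 3, 4, and 6 are violated.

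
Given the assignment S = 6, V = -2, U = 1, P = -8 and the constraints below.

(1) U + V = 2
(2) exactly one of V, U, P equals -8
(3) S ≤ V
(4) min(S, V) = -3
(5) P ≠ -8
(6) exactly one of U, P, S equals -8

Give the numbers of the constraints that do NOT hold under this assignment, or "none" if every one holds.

(1) U + V = 1 + (-2) = -1, not 2 — violated.
(2) V=-2, U=1, P=-8; 1 of them equals -8 — OK.
(3) S = 6, V = -2; 6 > -2 (want ≤) — violated.
(4) min(6, -2) = -2, not -3 — violated.
(5) P = -8, but -8 is required to differ — violated.
(6) U=1, P=-8, S=6; 1 of them equals -8 — OK.

The assignment fails constraints 1, 3, 4, 5.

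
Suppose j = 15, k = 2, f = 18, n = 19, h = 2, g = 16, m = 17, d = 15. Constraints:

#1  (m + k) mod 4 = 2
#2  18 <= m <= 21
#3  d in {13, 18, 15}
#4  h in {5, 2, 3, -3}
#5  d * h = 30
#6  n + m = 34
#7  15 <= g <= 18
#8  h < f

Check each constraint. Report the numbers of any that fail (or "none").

#1 m + k = 19; 19 mod 4 = 3, not 2 — fails.
#2 m = 17 is outside [18, 21] — fails.
#3 d = 15 is in {13, 18, 15} — holds.
#4 h = 2 is in {5, 2, 3, -3} — holds.
#5 d * h = 15 * 2 = 30 — holds.
#6 n + m = 19 + 17 = 36, not 34 — fails.
#7 g = 16 lies in [15, 18] — holds.
#8 h = 2, f = 18; 2 < 18 — holds.

Violated: 1, 2, and 6.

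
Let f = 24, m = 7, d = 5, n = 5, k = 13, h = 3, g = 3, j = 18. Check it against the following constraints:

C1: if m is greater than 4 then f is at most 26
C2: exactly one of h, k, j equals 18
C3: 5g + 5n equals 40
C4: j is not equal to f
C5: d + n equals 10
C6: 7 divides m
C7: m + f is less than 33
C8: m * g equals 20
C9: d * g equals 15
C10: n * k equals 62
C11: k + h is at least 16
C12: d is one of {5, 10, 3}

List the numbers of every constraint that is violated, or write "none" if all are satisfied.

C1: m = 7 > 4, so we need f ≤ 26; f = 24 ≤ 26  ✔
C2: h=3, k=13, j=18; 1 of them equals 18  ✔
C3: 5g + 5n = 5(3) + 5(5) = 40  ✔
C4: j = 18, f = 24; distinct  ✔
C5: d + n = 5 + 5 = 10  ✔
C6: 7 / 7 = 1, so 7 divides 7  ✔
C7: m + f = 7 + 24 = 31; 31 < 33  ✔
C8: m * g = 7 * 3 = 21, not 20  ✘
C9: d * g = 5 * 3 = 15  ✔
C10: n * k = 5 * 13 = 65, not 62  ✘
C11: k + h = 13 + 3 = 16; 16 ≥ 16  ✔
C12: d = 5 is in {5, 10, 3}  ✔

Constraints 8 and 10 are violated.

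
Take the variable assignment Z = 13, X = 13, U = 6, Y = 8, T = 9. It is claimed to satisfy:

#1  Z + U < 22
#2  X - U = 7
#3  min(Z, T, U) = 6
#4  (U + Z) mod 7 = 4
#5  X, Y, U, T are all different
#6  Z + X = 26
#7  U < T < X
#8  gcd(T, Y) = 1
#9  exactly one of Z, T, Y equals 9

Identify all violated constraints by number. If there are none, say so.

#1 Z + U = 13 + 6 = 19; 19 < 22  yes
#2 X - U = 13 - 6 = 7  yes
#3 min(13, 9, 6) = 6  yes
#4 U + Z = 19; 19 mod 7 = 5, not 4  no
#5 values 13, 8, 6, 9 are pairwise distinct  yes
#6 Z + X = 13 + 13 = 26  yes
#7 values 6 < 9 < 13  yes
#8 gcd(9, 8) = 1  yes
#9 Z=13, T=9, Y=8; 1 of them equals 9  yes

The assignment fails constraint 4.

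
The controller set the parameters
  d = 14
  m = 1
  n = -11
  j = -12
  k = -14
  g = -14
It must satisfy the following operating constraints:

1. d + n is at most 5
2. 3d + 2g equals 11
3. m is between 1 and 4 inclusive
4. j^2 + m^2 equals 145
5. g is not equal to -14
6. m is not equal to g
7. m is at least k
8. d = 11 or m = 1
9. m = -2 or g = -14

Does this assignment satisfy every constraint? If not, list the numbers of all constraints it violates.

Constraints 2, 5 are violated.

1. d + n = 14 + (-11) = 3; 3 ≤ 5 — holds.
2. 3d + 2g = 3(14) + 2(-14) = 14, not 11 — does not hold.
3. m = 1 lies in [1, 4] — holds.
4. j^2 + m^2 = (-12)^2 + 1^2 = 144 + 1 = 145 — holds.
5. g = -14, but -14 is required to differ — does not hold.
6. m = 1, g = -14; distinct — holds.
7. m = 1, k = -14; 1 ≥ -14 — holds.
8. d = 14 ≠ 11, but m = 1 = 1 (second disjunct) — holds.
9. m = 1 ≠ -2, but g = -14 = -14 (second disjunct) — holds.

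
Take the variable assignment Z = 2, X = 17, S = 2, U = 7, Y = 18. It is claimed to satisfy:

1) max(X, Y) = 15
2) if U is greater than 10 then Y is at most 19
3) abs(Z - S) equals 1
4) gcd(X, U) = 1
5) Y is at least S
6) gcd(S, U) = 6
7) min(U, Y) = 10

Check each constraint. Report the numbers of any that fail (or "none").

Constraints 1, 3, 6, and 7 are violated.

1) max(17, 18) = 18, not 15  FAIL
2) U = 7, not > 10; antecedent false, conditional vacuously true  OK
3) abs(2 - 2) = 0, not 1  FAIL
4) gcd(17, 7) = 1  OK
5) Y = 18, S = 2; 18 ≥ 2  OK
6) gcd(2, 7) = 1, not 6  FAIL
7) min(7, 18) = 7, not 10  FAIL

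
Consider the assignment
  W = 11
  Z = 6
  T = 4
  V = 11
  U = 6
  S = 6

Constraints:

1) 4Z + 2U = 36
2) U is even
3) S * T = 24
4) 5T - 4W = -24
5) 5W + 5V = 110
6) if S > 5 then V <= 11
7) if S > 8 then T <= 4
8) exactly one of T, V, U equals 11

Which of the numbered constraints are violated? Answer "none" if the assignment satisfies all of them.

1) 4Z + 2U = 4(6) + 2(6) = 36 — holds.
2) U = 6 is even — holds.
3) S * T = 6 * 4 = 24 — holds.
4) 5T - 4W = 5(4) - 4(11) = -24 — holds.
5) 5W + 5V = 5(11) + 5(11) = 110 — holds.
6) S = 6 > 5, so we need V ≤ 11; V = 11 ≤ 11 — holds.
7) S = 6, not > 8; antecedent false, conditional vacuously true — holds.
8) T=4, V=11, U=6; 1 of them equals 11 — holds.

None — every constraint holds.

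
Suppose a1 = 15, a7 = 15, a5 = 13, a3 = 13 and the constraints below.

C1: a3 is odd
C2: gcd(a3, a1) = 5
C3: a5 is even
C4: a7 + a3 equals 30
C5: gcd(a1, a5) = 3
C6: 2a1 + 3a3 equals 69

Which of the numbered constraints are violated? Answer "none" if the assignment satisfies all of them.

C1: a3 = 13 is odd — OK.
C2: gcd(13, 15) = 1, not 5 — violated.
C3: a5 = 13 is odd — violated.
C4: a7 + a3 = 15 + 13 = 28, not 30 — violated.
C5: gcd(15, 13) = 1, not 3 — violated.
C6: 2a1 + 3a3 = 2(15) + 3(13) = 69 — OK.

The assignment fails constraints 2, 3, 4, 5.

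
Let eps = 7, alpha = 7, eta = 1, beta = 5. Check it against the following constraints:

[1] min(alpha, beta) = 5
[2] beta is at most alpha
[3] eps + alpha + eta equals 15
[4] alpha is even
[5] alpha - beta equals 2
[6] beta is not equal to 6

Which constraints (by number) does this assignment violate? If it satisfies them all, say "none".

[1] min(7, 5) = 5  OK
[2] beta = 5, alpha = 7; 5 ≤ 7  OK
[3] eps + alpha + eta = 7 + 7 + 1 = 15  OK
[4] alpha = 7 is odd  FAIL
[5] alpha - beta = 7 - 5 = 2  OK
[6] beta = 5, and 5 ≠ 6  OK

Violated: 4.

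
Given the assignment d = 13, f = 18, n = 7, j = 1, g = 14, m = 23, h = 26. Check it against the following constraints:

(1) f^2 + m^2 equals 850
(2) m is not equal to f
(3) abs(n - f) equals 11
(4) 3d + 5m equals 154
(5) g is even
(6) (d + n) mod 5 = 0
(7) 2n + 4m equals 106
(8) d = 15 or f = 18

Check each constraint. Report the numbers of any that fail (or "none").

The assignment fails constraint 1.

(1) f^2 + m^2 = 18^2 + 23^2 = 324 + 529 = 853, not 850 — does not hold.
(2) m = 23, f = 18; distinct — holds.
(3) abs(7 - 18) = 11 — holds.
(4) 3d + 5m = 3(13) + 5(23) = 154 — holds.
(5) g = 14 is even — holds.
(6) d + n = 20; 20 mod 5 = 0 — holds.
(7) 2n + 4m = 2(7) + 4(23) = 106 — holds.
(8) d = 13 ≠ 15, but f = 18 = 18 (second disjunct) — holds.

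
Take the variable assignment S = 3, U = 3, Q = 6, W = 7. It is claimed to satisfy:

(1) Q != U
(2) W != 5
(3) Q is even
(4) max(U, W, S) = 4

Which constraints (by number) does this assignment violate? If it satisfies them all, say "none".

(1) Q = 6, U = 3; distinct — holds.
(2) W = 7, and 7 ≠ 5 — holds.
(3) Q = 6 is even — holds.
(4) max(3, 7, 3) = 7, not 4 — does not hold.

Constraint 4 does not hold.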